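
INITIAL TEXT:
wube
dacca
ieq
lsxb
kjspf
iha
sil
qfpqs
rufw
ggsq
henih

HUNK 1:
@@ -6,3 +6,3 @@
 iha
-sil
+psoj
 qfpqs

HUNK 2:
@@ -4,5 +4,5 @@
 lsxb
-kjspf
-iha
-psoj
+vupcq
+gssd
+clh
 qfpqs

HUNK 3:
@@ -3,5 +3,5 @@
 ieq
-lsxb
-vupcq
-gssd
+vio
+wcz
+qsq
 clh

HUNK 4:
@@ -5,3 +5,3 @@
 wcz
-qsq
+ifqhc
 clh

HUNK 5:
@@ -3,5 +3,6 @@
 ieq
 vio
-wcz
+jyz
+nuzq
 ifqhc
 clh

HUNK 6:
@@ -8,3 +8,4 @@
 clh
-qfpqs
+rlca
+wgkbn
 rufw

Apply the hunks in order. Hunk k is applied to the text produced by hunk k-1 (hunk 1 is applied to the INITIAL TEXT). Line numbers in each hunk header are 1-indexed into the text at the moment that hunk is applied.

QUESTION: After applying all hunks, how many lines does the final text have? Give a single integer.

Answer: 13

Derivation:
Hunk 1: at line 6 remove [sil] add [psoj] -> 11 lines: wube dacca ieq lsxb kjspf iha psoj qfpqs rufw ggsq henih
Hunk 2: at line 4 remove [kjspf,iha,psoj] add [vupcq,gssd,clh] -> 11 lines: wube dacca ieq lsxb vupcq gssd clh qfpqs rufw ggsq henih
Hunk 3: at line 3 remove [lsxb,vupcq,gssd] add [vio,wcz,qsq] -> 11 lines: wube dacca ieq vio wcz qsq clh qfpqs rufw ggsq henih
Hunk 4: at line 5 remove [qsq] add [ifqhc] -> 11 lines: wube dacca ieq vio wcz ifqhc clh qfpqs rufw ggsq henih
Hunk 5: at line 3 remove [wcz] add [jyz,nuzq] -> 12 lines: wube dacca ieq vio jyz nuzq ifqhc clh qfpqs rufw ggsq henih
Hunk 6: at line 8 remove [qfpqs] add [rlca,wgkbn] -> 13 lines: wube dacca ieq vio jyz nuzq ifqhc clh rlca wgkbn rufw ggsq henih
Final line count: 13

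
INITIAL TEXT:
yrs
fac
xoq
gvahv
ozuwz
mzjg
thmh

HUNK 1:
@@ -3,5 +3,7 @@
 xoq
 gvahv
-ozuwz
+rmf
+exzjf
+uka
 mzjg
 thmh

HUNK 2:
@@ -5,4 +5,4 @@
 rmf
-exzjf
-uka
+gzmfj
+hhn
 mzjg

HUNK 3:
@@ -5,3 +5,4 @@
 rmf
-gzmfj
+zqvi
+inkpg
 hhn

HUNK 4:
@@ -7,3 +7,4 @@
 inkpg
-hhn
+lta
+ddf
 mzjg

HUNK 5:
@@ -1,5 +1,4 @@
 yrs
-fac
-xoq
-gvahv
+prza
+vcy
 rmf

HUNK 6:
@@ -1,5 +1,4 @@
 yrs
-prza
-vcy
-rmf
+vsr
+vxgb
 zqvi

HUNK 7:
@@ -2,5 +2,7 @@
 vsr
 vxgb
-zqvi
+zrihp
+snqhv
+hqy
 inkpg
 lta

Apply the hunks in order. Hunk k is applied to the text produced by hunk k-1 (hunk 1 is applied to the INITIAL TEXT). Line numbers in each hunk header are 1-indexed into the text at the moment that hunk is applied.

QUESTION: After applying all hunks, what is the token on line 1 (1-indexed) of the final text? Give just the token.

Answer: yrs

Derivation:
Hunk 1: at line 3 remove [ozuwz] add [rmf,exzjf,uka] -> 9 lines: yrs fac xoq gvahv rmf exzjf uka mzjg thmh
Hunk 2: at line 5 remove [exzjf,uka] add [gzmfj,hhn] -> 9 lines: yrs fac xoq gvahv rmf gzmfj hhn mzjg thmh
Hunk 3: at line 5 remove [gzmfj] add [zqvi,inkpg] -> 10 lines: yrs fac xoq gvahv rmf zqvi inkpg hhn mzjg thmh
Hunk 4: at line 7 remove [hhn] add [lta,ddf] -> 11 lines: yrs fac xoq gvahv rmf zqvi inkpg lta ddf mzjg thmh
Hunk 5: at line 1 remove [fac,xoq,gvahv] add [prza,vcy] -> 10 lines: yrs prza vcy rmf zqvi inkpg lta ddf mzjg thmh
Hunk 6: at line 1 remove [prza,vcy,rmf] add [vsr,vxgb] -> 9 lines: yrs vsr vxgb zqvi inkpg lta ddf mzjg thmh
Hunk 7: at line 2 remove [zqvi] add [zrihp,snqhv,hqy] -> 11 lines: yrs vsr vxgb zrihp snqhv hqy inkpg lta ddf mzjg thmh
Final line 1: yrs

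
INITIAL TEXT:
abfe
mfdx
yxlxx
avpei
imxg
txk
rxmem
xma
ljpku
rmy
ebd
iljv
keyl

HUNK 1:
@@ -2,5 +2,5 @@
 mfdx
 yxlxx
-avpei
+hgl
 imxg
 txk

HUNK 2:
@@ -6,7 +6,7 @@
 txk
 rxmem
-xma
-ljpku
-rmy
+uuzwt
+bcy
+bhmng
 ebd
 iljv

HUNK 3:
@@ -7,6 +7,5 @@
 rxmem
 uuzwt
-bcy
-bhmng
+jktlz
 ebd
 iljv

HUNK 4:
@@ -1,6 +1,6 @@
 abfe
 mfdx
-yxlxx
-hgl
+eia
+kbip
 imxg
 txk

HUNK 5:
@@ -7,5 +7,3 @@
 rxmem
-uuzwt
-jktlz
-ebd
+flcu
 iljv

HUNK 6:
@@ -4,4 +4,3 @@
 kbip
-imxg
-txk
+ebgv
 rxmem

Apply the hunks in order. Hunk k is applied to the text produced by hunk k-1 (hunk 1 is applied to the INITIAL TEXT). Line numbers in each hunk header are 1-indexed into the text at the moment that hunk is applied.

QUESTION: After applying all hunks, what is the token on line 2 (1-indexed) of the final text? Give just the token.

Answer: mfdx

Derivation:
Hunk 1: at line 2 remove [avpei] add [hgl] -> 13 lines: abfe mfdx yxlxx hgl imxg txk rxmem xma ljpku rmy ebd iljv keyl
Hunk 2: at line 6 remove [xma,ljpku,rmy] add [uuzwt,bcy,bhmng] -> 13 lines: abfe mfdx yxlxx hgl imxg txk rxmem uuzwt bcy bhmng ebd iljv keyl
Hunk 3: at line 7 remove [bcy,bhmng] add [jktlz] -> 12 lines: abfe mfdx yxlxx hgl imxg txk rxmem uuzwt jktlz ebd iljv keyl
Hunk 4: at line 1 remove [yxlxx,hgl] add [eia,kbip] -> 12 lines: abfe mfdx eia kbip imxg txk rxmem uuzwt jktlz ebd iljv keyl
Hunk 5: at line 7 remove [uuzwt,jktlz,ebd] add [flcu] -> 10 lines: abfe mfdx eia kbip imxg txk rxmem flcu iljv keyl
Hunk 6: at line 4 remove [imxg,txk] add [ebgv] -> 9 lines: abfe mfdx eia kbip ebgv rxmem flcu iljv keyl
Final line 2: mfdx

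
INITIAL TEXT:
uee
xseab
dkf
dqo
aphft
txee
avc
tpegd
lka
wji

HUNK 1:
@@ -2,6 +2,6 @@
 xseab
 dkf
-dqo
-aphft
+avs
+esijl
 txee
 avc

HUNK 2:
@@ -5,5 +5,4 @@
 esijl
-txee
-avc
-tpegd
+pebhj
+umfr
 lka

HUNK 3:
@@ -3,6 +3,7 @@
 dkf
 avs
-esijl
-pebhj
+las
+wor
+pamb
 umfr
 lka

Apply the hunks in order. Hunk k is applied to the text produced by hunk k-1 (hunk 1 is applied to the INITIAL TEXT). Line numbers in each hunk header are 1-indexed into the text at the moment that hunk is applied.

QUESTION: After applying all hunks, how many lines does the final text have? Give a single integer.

Answer: 10

Derivation:
Hunk 1: at line 2 remove [dqo,aphft] add [avs,esijl] -> 10 lines: uee xseab dkf avs esijl txee avc tpegd lka wji
Hunk 2: at line 5 remove [txee,avc,tpegd] add [pebhj,umfr] -> 9 lines: uee xseab dkf avs esijl pebhj umfr lka wji
Hunk 3: at line 3 remove [esijl,pebhj] add [las,wor,pamb] -> 10 lines: uee xseab dkf avs las wor pamb umfr lka wji
Final line count: 10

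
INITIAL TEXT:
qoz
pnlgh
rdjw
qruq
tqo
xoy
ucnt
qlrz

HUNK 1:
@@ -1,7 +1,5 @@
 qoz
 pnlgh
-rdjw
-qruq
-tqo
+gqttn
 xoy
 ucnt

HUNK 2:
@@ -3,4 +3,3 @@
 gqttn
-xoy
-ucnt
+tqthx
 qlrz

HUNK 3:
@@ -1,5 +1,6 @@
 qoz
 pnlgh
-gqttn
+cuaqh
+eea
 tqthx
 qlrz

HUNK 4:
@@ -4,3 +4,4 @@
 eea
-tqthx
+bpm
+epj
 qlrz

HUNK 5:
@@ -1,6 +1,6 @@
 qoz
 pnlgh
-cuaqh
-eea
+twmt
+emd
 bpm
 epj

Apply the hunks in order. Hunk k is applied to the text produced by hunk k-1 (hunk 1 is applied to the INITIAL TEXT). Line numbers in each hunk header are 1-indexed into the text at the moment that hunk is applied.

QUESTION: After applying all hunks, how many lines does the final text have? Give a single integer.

Answer: 7

Derivation:
Hunk 1: at line 1 remove [rdjw,qruq,tqo] add [gqttn] -> 6 lines: qoz pnlgh gqttn xoy ucnt qlrz
Hunk 2: at line 3 remove [xoy,ucnt] add [tqthx] -> 5 lines: qoz pnlgh gqttn tqthx qlrz
Hunk 3: at line 1 remove [gqttn] add [cuaqh,eea] -> 6 lines: qoz pnlgh cuaqh eea tqthx qlrz
Hunk 4: at line 4 remove [tqthx] add [bpm,epj] -> 7 lines: qoz pnlgh cuaqh eea bpm epj qlrz
Hunk 5: at line 1 remove [cuaqh,eea] add [twmt,emd] -> 7 lines: qoz pnlgh twmt emd bpm epj qlrz
Final line count: 7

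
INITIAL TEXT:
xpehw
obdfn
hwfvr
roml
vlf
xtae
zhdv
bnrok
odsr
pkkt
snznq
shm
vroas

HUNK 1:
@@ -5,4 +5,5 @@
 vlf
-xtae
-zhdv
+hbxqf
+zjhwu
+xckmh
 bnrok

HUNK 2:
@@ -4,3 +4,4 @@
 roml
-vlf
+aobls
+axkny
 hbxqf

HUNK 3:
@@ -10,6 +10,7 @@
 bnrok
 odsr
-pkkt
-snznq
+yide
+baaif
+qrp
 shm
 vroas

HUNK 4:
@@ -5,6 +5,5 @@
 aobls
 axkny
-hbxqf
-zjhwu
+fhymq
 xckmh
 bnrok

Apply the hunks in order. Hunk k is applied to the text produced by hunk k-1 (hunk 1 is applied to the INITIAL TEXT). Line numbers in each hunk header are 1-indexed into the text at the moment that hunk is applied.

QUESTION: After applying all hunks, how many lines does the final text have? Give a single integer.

Hunk 1: at line 5 remove [xtae,zhdv] add [hbxqf,zjhwu,xckmh] -> 14 lines: xpehw obdfn hwfvr roml vlf hbxqf zjhwu xckmh bnrok odsr pkkt snznq shm vroas
Hunk 2: at line 4 remove [vlf] add [aobls,axkny] -> 15 lines: xpehw obdfn hwfvr roml aobls axkny hbxqf zjhwu xckmh bnrok odsr pkkt snznq shm vroas
Hunk 3: at line 10 remove [pkkt,snznq] add [yide,baaif,qrp] -> 16 lines: xpehw obdfn hwfvr roml aobls axkny hbxqf zjhwu xckmh bnrok odsr yide baaif qrp shm vroas
Hunk 4: at line 5 remove [hbxqf,zjhwu] add [fhymq] -> 15 lines: xpehw obdfn hwfvr roml aobls axkny fhymq xckmh bnrok odsr yide baaif qrp shm vroas
Final line count: 15

Answer: 15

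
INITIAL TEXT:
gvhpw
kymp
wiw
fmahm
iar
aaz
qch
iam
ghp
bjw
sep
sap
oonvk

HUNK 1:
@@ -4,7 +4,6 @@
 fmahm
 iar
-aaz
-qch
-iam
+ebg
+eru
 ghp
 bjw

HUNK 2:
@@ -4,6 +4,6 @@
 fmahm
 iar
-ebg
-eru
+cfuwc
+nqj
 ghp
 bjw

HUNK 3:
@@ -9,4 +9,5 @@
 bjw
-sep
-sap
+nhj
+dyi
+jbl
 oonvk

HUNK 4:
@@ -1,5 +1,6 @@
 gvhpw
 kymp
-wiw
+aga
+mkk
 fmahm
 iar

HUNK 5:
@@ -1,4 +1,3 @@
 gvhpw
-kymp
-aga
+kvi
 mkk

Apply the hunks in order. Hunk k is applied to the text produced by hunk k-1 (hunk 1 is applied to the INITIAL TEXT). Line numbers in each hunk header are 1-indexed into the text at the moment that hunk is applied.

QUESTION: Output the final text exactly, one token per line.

Hunk 1: at line 4 remove [aaz,qch,iam] add [ebg,eru] -> 12 lines: gvhpw kymp wiw fmahm iar ebg eru ghp bjw sep sap oonvk
Hunk 2: at line 4 remove [ebg,eru] add [cfuwc,nqj] -> 12 lines: gvhpw kymp wiw fmahm iar cfuwc nqj ghp bjw sep sap oonvk
Hunk 3: at line 9 remove [sep,sap] add [nhj,dyi,jbl] -> 13 lines: gvhpw kymp wiw fmahm iar cfuwc nqj ghp bjw nhj dyi jbl oonvk
Hunk 4: at line 1 remove [wiw] add [aga,mkk] -> 14 lines: gvhpw kymp aga mkk fmahm iar cfuwc nqj ghp bjw nhj dyi jbl oonvk
Hunk 5: at line 1 remove [kymp,aga] add [kvi] -> 13 lines: gvhpw kvi mkk fmahm iar cfuwc nqj ghp bjw nhj dyi jbl oonvk

Answer: gvhpw
kvi
mkk
fmahm
iar
cfuwc
nqj
ghp
bjw
nhj
dyi
jbl
oonvk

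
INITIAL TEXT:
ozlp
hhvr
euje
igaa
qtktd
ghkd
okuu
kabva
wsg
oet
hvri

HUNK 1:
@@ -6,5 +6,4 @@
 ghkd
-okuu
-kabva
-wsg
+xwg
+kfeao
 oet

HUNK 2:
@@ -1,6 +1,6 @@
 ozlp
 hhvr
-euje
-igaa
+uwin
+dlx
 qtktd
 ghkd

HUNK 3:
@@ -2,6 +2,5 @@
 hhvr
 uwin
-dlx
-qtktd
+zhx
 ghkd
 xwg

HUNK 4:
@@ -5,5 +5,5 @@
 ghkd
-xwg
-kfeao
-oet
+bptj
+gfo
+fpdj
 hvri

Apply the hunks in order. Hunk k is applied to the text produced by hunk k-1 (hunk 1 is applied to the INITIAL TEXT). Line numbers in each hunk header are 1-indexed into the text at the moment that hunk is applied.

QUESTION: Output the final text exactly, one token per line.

Hunk 1: at line 6 remove [okuu,kabva,wsg] add [xwg,kfeao] -> 10 lines: ozlp hhvr euje igaa qtktd ghkd xwg kfeao oet hvri
Hunk 2: at line 1 remove [euje,igaa] add [uwin,dlx] -> 10 lines: ozlp hhvr uwin dlx qtktd ghkd xwg kfeao oet hvri
Hunk 3: at line 2 remove [dlx,qtktd] add [zhx] -> 9 lines: ozlp hhvr uwin zhx ghkd xwg kfeao oet hvri
Hunk 4: at line 5 remove [xwg,kfeao,oet] add [bptj,gfo,fpdj] -> 9 lines: ozlp hhvr uwin zhx ghkd bptj gfo fpdj hvri

Answer: ozlp
hhvr
uwin
zhx
ghkd
bptj
gfo
fpdj
hvri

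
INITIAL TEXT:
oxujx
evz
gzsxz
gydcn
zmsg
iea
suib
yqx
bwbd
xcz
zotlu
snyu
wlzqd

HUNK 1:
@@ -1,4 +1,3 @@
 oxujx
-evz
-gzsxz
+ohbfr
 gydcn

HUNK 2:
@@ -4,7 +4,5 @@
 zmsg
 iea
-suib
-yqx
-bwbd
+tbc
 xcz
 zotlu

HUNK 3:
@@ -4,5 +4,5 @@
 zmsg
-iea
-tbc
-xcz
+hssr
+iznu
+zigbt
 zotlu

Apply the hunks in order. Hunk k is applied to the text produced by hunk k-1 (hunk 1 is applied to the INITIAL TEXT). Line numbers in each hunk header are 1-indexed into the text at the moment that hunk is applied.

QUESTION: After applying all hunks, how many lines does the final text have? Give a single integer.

Hunk 1: at line 1 remove [evz,gzsxz] add [ohbfr] -> 12 lines: oxujx ohbfr gydcn zmsg iea suib yqx bwbd xcz zotlu snyu wlzqd
Hunk 2: at line 4 remove [suib,yqx,bwbd] add [tbc] -> 10 lines: oxujx ohbfr gydcn zmsg iea tbc xcz zotlu snyu wlzqd
Hunk 3: at line 4 remove [iea,tbc,xcz] add [hssr,iznu,zigbt] -> 10 lines: oxujx ohbfr gydcn zmsg hssr iznu zigbt zotlu snyu wlzqd
Final line count: 10

Answer: 10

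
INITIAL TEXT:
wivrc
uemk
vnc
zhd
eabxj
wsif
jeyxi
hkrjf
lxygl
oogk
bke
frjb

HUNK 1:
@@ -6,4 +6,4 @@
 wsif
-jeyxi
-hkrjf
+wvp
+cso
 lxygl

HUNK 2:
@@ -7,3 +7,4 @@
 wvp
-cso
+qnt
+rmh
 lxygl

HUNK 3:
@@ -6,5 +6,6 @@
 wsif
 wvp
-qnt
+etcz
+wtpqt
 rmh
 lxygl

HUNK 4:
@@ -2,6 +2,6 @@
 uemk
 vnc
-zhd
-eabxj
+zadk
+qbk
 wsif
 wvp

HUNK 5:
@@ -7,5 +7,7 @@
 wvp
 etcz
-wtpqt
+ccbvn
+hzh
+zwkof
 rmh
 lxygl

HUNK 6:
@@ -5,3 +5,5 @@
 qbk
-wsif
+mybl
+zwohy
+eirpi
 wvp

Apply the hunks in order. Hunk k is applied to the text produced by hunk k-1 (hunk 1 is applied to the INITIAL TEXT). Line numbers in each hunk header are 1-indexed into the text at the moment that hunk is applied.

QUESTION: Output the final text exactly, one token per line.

Hunk 1: at line 6 remove [jeyxi,hkrjf] add [wvp,cso] -> 12 lines: wivrc uemk vnc zhd eabxj wsif wvp cso lxygl oogk bke frjb
Hunk 2: at line 7 remove [cso] add [qnt,rmh] -> 13 lines: wivrc uemk vnc zhd eabxj wsif wvp qnt rmh lxygl oogk bke frjb
Hunk 3: at line 6 remove [qnt] add [etcz,wtpqt] -> 14 lines: wivrc uemk vnc zhd eabxj wsif wvp etcz wtpqt rmh lxygl oogk bke frjb
Hunk 4: at line 2 remove [zhd,eabxj] add [zadk,qbk] -> 14 lines: wivrc uemk vnc zadk qbk wsif wvp etcz wtpqt rmh lxygl oogk bke frjb
Hunk 5: at line 7 remove [wtpqt] add [ccbvn,hzh,zwkof] -> 16 lines: wivrc uemk vnc zadk qbk wsif wvp etcz ccbvn hzh zwkof rmh lxygl oogk bke frjb
Hunk 6: at line 5 remove [wsif] add [mybl,zwohy,eirpi] -> 18 lines: wivrc uemk vnc zadk qbk mybl zwohy eirpi wvp etcz ccbvn hzh zwkof rmh lxygl oogk bke frjb

Answer: wivrc
uemk
vnc
zadk
qbk
mybl
zwohy
eirpi
wvp
etcz
ccbvn
hzh
zwkof
rmh
lxygl
oogk
bke
frjb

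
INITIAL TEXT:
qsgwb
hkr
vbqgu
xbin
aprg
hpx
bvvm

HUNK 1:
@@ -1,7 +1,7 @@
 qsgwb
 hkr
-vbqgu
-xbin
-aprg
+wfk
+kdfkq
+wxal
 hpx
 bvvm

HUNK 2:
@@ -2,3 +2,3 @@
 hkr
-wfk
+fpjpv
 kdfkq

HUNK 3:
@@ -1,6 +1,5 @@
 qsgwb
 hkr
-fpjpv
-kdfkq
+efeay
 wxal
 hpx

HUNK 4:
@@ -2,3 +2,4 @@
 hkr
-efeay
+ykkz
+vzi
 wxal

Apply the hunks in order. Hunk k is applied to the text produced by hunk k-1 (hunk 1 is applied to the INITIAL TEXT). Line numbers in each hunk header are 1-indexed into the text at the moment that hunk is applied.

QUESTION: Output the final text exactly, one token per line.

Answer: qsgwb
hkr
ykkz
vzi
wxal
hpx
bvvm

Derivation:
Hunk 1: at line 1 remove [vbqgu,xbin,aprg] add [wfk,kdfkq,wxal] -> 7 lines: qsgwb hkr wfk kdfkq wxal hpx bvvm
Hunk 2: at line 2 remove [wfk] add [fpjpv] -> 7 lines: qsgwb hkr fpjpv kdfkq wxal hpx bvvm
Hunk 3: at line 1 remove [fpjpv,kdfkq] add [efeay] -> 6 lines: qsgwb hkr efeay wxal hpx bvvm
Hunk 4: at line 2 remove [efeay] add [ykkz,vzi] -> 7 lines: qsgwb hkr ykkz vzi wxal hpx bvvm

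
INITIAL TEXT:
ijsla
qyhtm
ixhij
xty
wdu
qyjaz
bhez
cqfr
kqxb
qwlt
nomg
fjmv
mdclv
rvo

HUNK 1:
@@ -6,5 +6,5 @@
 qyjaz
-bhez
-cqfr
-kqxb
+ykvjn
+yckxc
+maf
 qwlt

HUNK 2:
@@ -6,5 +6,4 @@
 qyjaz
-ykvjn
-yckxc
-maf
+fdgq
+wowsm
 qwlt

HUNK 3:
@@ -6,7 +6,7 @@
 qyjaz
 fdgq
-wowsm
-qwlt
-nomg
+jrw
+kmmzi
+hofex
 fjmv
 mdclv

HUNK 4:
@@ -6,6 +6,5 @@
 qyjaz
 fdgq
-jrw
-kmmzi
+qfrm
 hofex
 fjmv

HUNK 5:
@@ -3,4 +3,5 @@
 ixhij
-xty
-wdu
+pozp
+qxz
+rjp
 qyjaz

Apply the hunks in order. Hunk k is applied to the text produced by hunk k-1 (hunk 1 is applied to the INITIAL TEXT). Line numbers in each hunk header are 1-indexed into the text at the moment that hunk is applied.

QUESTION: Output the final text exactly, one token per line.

Hunk 1: at line 6 remove [bhez,cqfr,kqxb] add [ykvjn,yckxc,maf] -> 14 lines: ijsla qyhtm ixhij xty wdu qyjaz ykvjn yckxc maf qwlt nomg fjmv mdclv rvo
Hunk 2: at line 6 remove [ykvjn,yckxc,maf] add [fdgq,wowsm] -> 13 lines: ijsla qyhtm ixhij xty wdu qyjaz fdgq wowsm qwlt nomg fjmv mdclv rvo
Hunk 3: at line 6 remove [wowsm,qwlt,nomg] add [jrw,kmmzi,hofex] -> 13 lines: ijsla qyhtm ixhij xty wdu qyjaz fdgq jrw kmmzi hofex fjmv mdclv rvo
Hunk 4: at line 6 remove [jrw,kmmzi] add [qfrm] -> 12 lines: ijsla qyhtm ixhij xty wdu qyjaz fdgq qfrm hofex fjmv mdclv rvo
Hunk 5: at line 3 remove [xty,wdu] add [pozp,qxz,rjp] -> 13 lines: ijsla qyhtm ixhij pozp qxz rjp qyjaz fdgq qfrm hofex fjmv mdclv rvo

Answer: ijsla
qyhtm
ixhij
pozp
qxz
rjp
qyjaz
fdgq
qfrm
hofex
fjmv
mdclv
rvo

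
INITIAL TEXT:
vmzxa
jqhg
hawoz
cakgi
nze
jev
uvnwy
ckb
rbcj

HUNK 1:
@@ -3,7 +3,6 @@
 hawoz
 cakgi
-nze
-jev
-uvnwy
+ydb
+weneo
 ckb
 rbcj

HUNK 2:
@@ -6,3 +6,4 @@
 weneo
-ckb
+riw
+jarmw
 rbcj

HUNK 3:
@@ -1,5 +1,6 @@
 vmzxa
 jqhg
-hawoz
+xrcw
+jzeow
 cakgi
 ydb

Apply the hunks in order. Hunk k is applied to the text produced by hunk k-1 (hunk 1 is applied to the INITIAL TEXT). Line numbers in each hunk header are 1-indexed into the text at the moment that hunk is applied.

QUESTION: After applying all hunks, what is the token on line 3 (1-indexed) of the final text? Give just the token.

Answer: xrcw

Derivation:
Hunk 1: at line 3 remove [nze,jev,uvnwy] add [ydb,weneo] -> 8 lines: vmzxa jqhg hawoz cakgi ydb weneo ckb rbcj
Hunk 2: at line 6 remove [ckb] add [riw,jarmw] -> 9 lines: vmzxa jqhg hawoz cakgi ydb weneo riw jarmw rbcj
Hunk 3: at line 1 remove [hawoz] add [xrcw,jzeow] -> 10 lines: vmzxa jqhg xrcw jzeow cakgi ydb weneo riw jarmw rbcj
Final line 3: xrcw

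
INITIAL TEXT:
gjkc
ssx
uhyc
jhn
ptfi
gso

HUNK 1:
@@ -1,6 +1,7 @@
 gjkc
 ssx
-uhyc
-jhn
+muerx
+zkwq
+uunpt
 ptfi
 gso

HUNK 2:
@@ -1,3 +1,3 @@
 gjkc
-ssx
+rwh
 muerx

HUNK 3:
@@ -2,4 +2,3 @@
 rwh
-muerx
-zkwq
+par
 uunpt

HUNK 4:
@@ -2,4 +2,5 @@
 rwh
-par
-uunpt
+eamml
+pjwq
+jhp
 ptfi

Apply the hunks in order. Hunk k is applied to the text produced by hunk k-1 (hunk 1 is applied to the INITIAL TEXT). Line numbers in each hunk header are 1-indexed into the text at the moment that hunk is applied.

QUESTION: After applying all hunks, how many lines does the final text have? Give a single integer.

Answer: 7

Derivation:
Hunk 1: at line 1 remove [uhyc,jhn] add [muerx,zkwq,uunpt] -> 7 lines: gjkc ssx muerx zkwq uunpt ptfi gso
Hunk 2: at line 1 remove [ssx] add [rwh] -> 7 lines: gjkc rwh muerx zkwq uunpt ptfi gso
Hunk 3: at line 2 remove [muerx,zkwq] add [par] -> 6 lines: gjkc rwh par uunpt ptfi gso
Hunk 4: at line 2 remove [par,uunpt] add [eamml,pjwq,jhp] -> 7 lines: gjkc rwh eamml pjwq jhp ptfi gso
Final line count: 7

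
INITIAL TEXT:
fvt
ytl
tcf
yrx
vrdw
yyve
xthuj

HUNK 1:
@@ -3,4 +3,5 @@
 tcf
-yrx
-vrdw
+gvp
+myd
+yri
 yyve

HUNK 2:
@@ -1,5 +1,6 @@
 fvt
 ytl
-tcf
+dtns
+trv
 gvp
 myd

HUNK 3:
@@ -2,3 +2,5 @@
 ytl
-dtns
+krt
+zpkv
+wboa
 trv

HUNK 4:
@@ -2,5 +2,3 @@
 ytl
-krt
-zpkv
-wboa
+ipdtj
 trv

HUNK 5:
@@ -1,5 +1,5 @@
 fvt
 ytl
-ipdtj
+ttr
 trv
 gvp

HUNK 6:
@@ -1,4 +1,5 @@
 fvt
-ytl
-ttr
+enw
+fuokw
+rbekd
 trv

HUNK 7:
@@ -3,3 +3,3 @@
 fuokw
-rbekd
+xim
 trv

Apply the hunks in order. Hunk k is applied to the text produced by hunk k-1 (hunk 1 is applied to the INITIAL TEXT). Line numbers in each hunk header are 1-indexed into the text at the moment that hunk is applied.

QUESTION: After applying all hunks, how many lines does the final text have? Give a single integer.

Hunk 1: at line 3 remove [yrx,vrdw] add [gvp,myd,yri] -> 8 lines: fvt ytl tcf gvp myd yri yyve xthuj
Hunk 2: at line 1 remove [tcf] add [dtns,trv] -> 9 lines: fvt ytl dtns trv gvp myd yri yyve xthuj
Hunk 3: at line 2 remove [dtns] add [krt,zpkv,wboa] -> 11 lines: fvt ytl krt zpkv wboa trv gvp myd yri yyve xthuj
Hunk 4: at line 2 remove [krt,zpkv,wboa] add [ipdtj] -> 9 lines: fvt ytl ipdtj trv gvp myd yri yyve xthuj
Hunk 5: at line 1 remove [ipdtj] add [ttr] -> 9 lines: fvt ytl ttr trv gvp myd yri yyve xthuj
Hunk 6: at line 1 remove [ytl,ttr] add [enw,fuokw,rbekd] -> 10 lines: fvt enw fuokw rbekd trv gvp myd yri yyve xthuj
Hunk 7: at line 3 remove [rbekd] add [xim] -> 10 lines: fvt enw fuokw xim trv gvp myd yri yyve xthuj
Final line count: 10

Answer: 10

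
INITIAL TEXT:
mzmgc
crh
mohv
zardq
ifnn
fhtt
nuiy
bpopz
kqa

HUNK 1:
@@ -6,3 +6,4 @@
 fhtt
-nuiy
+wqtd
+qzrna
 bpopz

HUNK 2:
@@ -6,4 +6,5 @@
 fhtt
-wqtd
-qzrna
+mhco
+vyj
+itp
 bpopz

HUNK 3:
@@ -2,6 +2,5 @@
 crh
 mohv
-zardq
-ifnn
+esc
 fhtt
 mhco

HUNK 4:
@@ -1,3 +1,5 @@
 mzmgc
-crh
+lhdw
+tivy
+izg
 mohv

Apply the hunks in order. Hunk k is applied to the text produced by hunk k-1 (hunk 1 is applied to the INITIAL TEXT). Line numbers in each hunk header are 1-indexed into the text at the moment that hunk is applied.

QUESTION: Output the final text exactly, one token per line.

Answer: mzmgc
lhdw
tivy
izg
mohv
esc
fhtt
mhco
vyj
itp
bpopz
kqa

Derivation:
Hunk 1: at line 6 remove [nuiy] add [wqtd,qzrna] -> 10 lines: mzmgc crh mohv zardq ifnn fhtt wqtd qzrna bpopz kqa
Hunk 2: at line 6 remove [wqtd,qzrna] add [mhco,vyj,itp] -> 11 lines: mzmgc crh mohv zardq ifnn fhtt mhco vyj itp bpopz kqa
Hunk 3: at line 2 remove [zardq,ifnn] add [esc] -> 10 lines: mzmgc crh mohv esc fhtt mhco vyj itp bpopz kqa
Hunk 4: at line 1 remove [crh] add [lhdw,tivy,izg] -> 12 lines: mzmgc lhdw tivy izg mohv esc fhtt mhco vyj itp bpopz kqa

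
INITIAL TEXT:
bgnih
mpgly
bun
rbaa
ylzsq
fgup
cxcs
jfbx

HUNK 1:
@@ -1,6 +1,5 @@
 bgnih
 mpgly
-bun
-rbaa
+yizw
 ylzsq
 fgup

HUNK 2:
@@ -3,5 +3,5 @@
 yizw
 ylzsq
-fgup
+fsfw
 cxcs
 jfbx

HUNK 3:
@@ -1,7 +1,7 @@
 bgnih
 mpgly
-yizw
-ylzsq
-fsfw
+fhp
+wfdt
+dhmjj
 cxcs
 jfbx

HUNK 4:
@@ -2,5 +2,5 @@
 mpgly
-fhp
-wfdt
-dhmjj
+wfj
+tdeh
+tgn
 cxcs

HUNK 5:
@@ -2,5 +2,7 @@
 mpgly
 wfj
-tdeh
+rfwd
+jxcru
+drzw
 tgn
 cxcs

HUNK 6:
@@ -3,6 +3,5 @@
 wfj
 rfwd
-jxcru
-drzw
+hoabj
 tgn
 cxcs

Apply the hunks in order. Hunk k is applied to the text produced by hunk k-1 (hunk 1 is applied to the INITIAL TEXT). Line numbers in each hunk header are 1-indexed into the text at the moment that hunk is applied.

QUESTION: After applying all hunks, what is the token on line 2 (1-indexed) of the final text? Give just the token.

Answer: mpgly

Derivation:
Hunk 1: at line 1 remove [bun,rbaa] add [yizw] -> 7 lines: bgnih mpgly yizw ylzsq fgup cxcs jfbx
Hunk 2: at line 3 remove [fgup] add [fsfw] -> 7 lines: bgnih mpgly yizw ylzsq fsfw cxcs jfbx
Hunk 3: at line 1 remove [yizw,ylzsq,fsfw] add [fhp,wfdt,dhmjj] -> 7 lines: bgnih mpgly fhp wfdt dhmjj cxcs jfbx
Hunk 4: at line 2 remove [fhp,wfdt,dhmjj] add [wfj,tdeh,tgn] -> 7 lines: bgnih mpgly wfj tdeh tgn cxcs jfbx
Hunk 5: at line 2 remove [tdeh] add [rfwd,jxcru,drzw] -> 9 lines: bgnih mpgly wfj rfwd jxcru drzw tgn cxcs jfbx
Hunk 6: at line 3 remove [jxcru,drzw] add [hoabj] -> 8 lines: bgnih mpgly wfj rfwd hoabj tgn cxcs jfbx
Final line 2: mpgly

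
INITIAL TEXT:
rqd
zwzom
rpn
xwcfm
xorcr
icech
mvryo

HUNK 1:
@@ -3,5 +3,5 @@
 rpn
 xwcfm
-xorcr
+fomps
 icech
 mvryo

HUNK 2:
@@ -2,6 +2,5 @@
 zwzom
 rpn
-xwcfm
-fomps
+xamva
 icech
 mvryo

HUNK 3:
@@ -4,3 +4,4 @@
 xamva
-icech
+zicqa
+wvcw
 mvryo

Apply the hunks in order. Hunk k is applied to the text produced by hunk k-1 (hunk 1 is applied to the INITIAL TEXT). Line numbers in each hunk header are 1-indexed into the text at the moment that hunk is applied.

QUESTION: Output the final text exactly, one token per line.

Answer: rqd
zwzom
rpn
xamva
zicqa
wvcw
mvryo

Derivation:
Hunk 1: at line 3 remove [xorcr] add [fomps] -> 7 lines: rqd zwzom rpn xwcfm fomps icech mvryo
Hunk 2: at line 2 remove [xwcfm,fomps] add [xamva] -> 6 lines: rqd zwzom rpn xamva icech mvryo
Hunk 3: at line 4 remove [icech] add [zicqa,wvcw] -> 7 lines: rqd zwzom rpn xamva zicqa wvcw mvryo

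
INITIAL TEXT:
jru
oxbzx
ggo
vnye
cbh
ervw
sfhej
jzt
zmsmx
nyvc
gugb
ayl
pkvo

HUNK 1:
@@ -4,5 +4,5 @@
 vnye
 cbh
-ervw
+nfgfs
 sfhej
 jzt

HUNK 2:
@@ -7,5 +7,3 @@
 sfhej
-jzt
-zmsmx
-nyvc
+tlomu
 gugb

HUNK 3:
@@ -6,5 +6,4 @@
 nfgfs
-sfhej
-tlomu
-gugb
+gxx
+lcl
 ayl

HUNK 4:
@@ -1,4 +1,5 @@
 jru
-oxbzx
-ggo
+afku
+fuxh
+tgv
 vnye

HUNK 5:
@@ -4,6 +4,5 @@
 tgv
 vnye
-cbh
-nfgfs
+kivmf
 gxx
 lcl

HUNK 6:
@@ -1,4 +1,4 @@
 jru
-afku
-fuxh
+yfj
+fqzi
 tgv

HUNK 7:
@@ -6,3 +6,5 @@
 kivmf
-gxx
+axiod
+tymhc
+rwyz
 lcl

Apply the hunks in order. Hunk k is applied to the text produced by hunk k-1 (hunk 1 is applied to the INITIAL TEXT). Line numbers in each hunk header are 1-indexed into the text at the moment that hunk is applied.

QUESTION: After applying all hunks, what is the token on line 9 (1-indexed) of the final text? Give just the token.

Hunk 1: at line 4 remove [ervw] add [nfgfs] -> 13 lines: jru oxbzx ggo vnye cbh nfgfs sfhej jzt zmsmx nyvc gugb ayl pkvo
Hunk 2: at line 7 remove [jzt,zmsmx,nyvc] add [tlomu] -> 11 lines: jru oxbzx ggo vnye cbh nfgfs sfhej tlomu gugb ayl pkvo
Hunk 3: at line 6 remove [sfhej,tlomu,gugb] add [gxx,lcl] -> 10 lines: jru oxbzx ggo vnye cbh nfgfs gxx lcl ayl pkvo
Hunk 4: at line 1 remove [oxbzx,ggo] add [afku,fuxh,tgv] -> 11 lines: jru afku fuxh tgv vnye cbh nfgfs gxx lcl ayl pkvo
Hunk 5: at line 4 remove [cbh,nfgfs] add [kivmf] -> 10 lines: jru afku fuxh tgv vnye kivmf gxx lcl ayl pkvo
Hunk 6: at line 1 remove [afku,fuxh] add [yfj,fqzi] -> 10 lines: jru yfj fqzi tgv vnye kivmf gxx lcl ayl pkvo
Hunk 7: at line 6 remove [gxx] add [axiod,tymhc,rwyz] -> 12 lines: jru yfj fqzi tgv vnye kivmf axiod tymhc rwyz lcl ayl pkvo
Final line 9: rwyz

Answer: rwyz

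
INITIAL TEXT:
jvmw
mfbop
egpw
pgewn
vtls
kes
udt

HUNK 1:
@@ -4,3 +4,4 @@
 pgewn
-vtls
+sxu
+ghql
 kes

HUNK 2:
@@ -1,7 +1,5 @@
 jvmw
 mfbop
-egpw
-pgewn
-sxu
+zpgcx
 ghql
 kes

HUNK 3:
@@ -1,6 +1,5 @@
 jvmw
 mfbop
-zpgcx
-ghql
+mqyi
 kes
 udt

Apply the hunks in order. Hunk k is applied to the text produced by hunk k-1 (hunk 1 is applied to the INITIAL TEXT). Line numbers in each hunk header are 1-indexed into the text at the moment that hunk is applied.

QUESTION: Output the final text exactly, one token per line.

Hunk 1: at line 4 remove [vtls] add [sxu,ghql] -> 8 lines: jvmw mfbop egpw pgewn sxu ghql kes udt
Hunk 2: at line 1 remove [egpw,pgewn,sxu] add [zpgcx] -> 6 lines: jvmw mfbop zpgcx ghql kes udt
Hunk 3: at line 1 remove [zpgcx,ghql] add [mqyi] -> 5 lines: jvmw mfbop mqyi kes udt

Answer: jvmw
mfbop
mqyi
kes
udt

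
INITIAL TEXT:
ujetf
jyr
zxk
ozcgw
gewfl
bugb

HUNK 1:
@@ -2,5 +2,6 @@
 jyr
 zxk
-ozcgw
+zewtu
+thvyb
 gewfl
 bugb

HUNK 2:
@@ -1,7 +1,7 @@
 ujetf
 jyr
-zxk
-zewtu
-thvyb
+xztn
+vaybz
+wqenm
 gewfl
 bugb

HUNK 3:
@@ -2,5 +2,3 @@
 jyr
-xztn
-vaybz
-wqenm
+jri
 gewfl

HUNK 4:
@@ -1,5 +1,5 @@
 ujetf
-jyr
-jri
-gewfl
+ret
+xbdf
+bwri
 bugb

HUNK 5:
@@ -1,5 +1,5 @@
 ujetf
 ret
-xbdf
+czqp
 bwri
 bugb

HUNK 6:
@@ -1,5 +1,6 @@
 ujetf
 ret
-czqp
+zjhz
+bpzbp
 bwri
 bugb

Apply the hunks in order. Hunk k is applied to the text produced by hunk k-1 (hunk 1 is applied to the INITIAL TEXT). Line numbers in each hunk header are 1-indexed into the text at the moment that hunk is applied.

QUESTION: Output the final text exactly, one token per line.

Answer: ujetf
ret
zjhz
bpzbp
bwri
bugb

Derivation:
Hunk 1: at line 2 remove [ozcgw] add [zewtu,thvyb] -> 7 lines: ujetf jyr zxk zewtu thvyb gewfl bugb
Hunk 2: at line 1 remove [zxk,zewtu,thvyb] add [xztn,vaybz,wqenm] -> 7 lines: ujetf jyr xztn vaybz wqenm gewfl bugb
Hunk 3: at line 2 remove [xztn,vaybz,wqenm] add [jri] -> 5 lines: ujetf jyr jri gewfl bugb
Hunk 4: at line 1 remove [jyr,jri,gewfl] add [ret,xbdf,bwri] -> 5 lines: ujetf ret xbdf bwri bugb
Hunk 5: at line 1 remove [xbdf] add [czqp] -> 5 lines: ujetf ret czqp bwri bugb
Hunk 6: at line 1 remove [czqp] add [zjhz,bpzbp] -> 6 lines: ujetf ret zjhz bpzbp bwri bugb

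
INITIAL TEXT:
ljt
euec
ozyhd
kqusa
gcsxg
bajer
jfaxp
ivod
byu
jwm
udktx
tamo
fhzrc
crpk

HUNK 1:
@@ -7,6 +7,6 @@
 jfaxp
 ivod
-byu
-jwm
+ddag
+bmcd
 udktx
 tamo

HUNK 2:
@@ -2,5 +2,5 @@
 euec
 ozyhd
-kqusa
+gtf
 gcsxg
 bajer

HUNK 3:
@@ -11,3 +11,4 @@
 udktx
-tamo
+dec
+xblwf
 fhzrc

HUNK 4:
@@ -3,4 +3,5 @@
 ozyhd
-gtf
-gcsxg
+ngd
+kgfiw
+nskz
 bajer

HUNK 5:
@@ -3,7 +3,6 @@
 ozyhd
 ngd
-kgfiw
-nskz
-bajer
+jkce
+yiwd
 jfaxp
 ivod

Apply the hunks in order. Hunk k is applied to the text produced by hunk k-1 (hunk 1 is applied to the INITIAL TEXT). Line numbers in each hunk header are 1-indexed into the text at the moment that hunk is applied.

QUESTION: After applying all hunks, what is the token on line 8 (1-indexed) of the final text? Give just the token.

Hunk 1: at line 7 remove [byu,jwm] add [ddag,bmcd] -> 14 lines: ljt euec ozyhd kqusa gcsxg bajer jfaxp ivod ddag bmcd udktx tamo fhzrc crpk
Hunk 2: at line 2 remove [kqusa] add [gtf] -> 14 lines: ljt euec ozyhd gtf gcsxg bajer jfaxp ivod ddag bmcd udktx tamo fhzrc crpk
Hunk 3: at line 11 remove [tamo] add [dec,xblwf] -> 15 lines: ljt euec ozyhd gtf gcsxg bajer jfaxp ivod ddag bmcd udktx dec xblwf fhzrc crpk
Hunk 4: at line 3 remove [gtf,gcsxg] add [ngd,kgfiw,nskz] -> 16 lines: ljt euec ozyhd ngd kgfiw nskz bajer jfaxp ivod ddag bmcd udktx dec xblwf fhzrc crpk
Hunk 5: at line 3 remove [kgfiw,nskz,bajer] add [jkce,yiwd] -> 15 lines: ljt euec ozyhd ngd jkce yiwd jfaxp ivod ddag bmcd udktx dec xblwf fhzrc crpk
Final line 8: ivod

Answer: ivod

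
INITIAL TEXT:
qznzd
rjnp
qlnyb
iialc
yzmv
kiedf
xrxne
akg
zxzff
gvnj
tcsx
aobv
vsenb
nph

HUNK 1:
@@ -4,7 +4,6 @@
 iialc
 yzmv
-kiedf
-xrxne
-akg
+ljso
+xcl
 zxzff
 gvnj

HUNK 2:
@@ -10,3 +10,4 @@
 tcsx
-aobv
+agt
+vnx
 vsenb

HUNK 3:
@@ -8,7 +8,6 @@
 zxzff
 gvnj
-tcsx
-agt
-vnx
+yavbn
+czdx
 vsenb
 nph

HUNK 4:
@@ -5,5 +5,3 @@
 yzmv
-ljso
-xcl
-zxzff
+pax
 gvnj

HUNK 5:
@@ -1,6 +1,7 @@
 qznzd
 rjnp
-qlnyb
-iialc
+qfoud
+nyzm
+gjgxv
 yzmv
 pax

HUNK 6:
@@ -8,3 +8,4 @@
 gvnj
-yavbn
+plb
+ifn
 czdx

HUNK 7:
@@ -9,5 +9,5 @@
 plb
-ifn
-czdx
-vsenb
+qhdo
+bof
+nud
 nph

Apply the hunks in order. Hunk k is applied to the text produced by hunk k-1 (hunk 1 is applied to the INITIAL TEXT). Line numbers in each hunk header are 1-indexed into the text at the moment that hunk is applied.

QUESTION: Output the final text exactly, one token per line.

Hunk 1: at line 4 remove [kiedf,xrxne,akg] add [ljso,xcl] -> 13 lines: qznzd rjnp qlnyb iialc yzmv ljso xcl zxzff gvnj tcsx aobv vsenb nph
Hunk 2: at line 10 remove [aobv] add [agt,vnx] -> 14 lines: qznzd rjnp qlnyb iialc yzmv ljso xcl zxzff gvnj tcsx agt vnx vsenb nph
Hunk 3: at line 8 remove [tcsx,agt,vnx] add [yavbn,czdx] -> 13 lines: qznzd rjnp qlnyb iialc yzmv ljso xcl zxzff gvnj yavbn czdx vsenb nph
Hunk 4: at line 5 remove [ljso,xcl,zxzff] add [pax] -> 11 lines: qznzd rjnp qlnyb iialc yzmv pax gvnj yavbn czdx vsenb nph
Hunk 5: at line 1 remove [qlnyb,iialc] add [qfoud,nyzm,gjgxv] -> 12 lines: qznzd rjnp qfoud nyzm gjgxv yzmv pax gvnj yavbn czdx vsenb nph
Hunk 6: at line 8 remove [yavbn] add [plb,ifn] -> 13 lines: qznzd rjnp qfoud nyzm gjgxv yzmv pax gvnj plb ifn czdx vsenb nph
Hunk 7: at line 9 remove [ifn,czdx,vsenb] add [qhdo,bof,nud] -> 13 lines: qznzd rjnp qfoud nyzm gjgxv yzmv pax gvnj plb qhdo bof nud nph

Answer: qznzd
rjnp
qfoud
nyzm
gjgxv
yzmv
pax
gvnj
plb
qhdo
bof
nud
nph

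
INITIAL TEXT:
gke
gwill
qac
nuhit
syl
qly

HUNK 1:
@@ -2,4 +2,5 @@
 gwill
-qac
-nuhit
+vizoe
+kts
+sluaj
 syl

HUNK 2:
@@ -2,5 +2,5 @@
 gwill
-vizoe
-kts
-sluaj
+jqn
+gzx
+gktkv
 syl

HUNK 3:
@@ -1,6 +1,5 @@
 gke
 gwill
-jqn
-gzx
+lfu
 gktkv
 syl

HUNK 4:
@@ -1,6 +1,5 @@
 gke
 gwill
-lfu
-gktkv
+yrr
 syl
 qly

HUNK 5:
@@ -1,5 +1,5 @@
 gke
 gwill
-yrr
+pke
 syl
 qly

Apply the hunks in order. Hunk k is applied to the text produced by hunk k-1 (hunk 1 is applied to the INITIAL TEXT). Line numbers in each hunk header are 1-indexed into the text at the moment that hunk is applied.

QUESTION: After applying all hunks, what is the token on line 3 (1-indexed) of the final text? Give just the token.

Answer: pke

Derivation:
Hunk 1: at line 2 remove [qac,nuhit] add [vizoe,kts,sluaj] -> 7 lines: gke gwill vizoe kts sluaj syl qly
Hunk 2: at line 2 remove [vizoe,kts,sluaj] add [jqn,gzx,gktkv] -> 7 lines: gke gwill jqn gzx gktkv syl qly
Hunk 3: at line 1 remove [jqn,gzx] add [lfu] -> 6 lines: gke gwill lfu gktkv syl qly
Hunk 4: at line 1 remove [lfu,gktkv] add [yrr] -> 5 lines: gke gwill yrr syl qly
Hunk 5: at line 1 remove [yrr] add [pke] -> 5 lines: gke gwill pke syl qly
Final line 3: pke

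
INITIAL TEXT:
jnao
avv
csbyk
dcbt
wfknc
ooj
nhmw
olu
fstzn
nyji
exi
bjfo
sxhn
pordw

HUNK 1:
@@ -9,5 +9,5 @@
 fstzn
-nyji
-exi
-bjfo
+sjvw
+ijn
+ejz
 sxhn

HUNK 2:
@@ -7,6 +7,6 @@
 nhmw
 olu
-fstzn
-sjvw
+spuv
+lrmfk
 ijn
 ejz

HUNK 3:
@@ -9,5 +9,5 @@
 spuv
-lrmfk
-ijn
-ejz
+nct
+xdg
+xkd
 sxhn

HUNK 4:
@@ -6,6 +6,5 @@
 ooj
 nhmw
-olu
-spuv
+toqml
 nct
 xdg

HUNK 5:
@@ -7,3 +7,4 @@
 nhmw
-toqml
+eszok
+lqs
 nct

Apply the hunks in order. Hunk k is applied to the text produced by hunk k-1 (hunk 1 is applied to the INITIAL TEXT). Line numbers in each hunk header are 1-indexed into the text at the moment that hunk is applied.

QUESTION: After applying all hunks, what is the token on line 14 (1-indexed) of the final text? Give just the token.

Answer: pordw

Derivation:
Hunk 1: at line 9 remove [nyji,exi,bjfo] add [sjvw,ijn,ejz] -> 14 lines: jnao avv csbyk dcbt wfknc ooj nhmw olu fstzn sjvw ijn ejz sxhn pordw
Hunk 2: at line 7 remove [fstzn,sjvw] add [spuv,lrmfk] -> 14 lines: jnao avv csbyk dcbt wfknc ooj nhmw olu spuv lrmfk ijn ejz sxhn pordw
Hunk 3: at line 9 remove [lrmfk,ijn,ejz] add [nct,xdg,xkd] -> 14 lines: jnao avv csbyk dcbt wfknc ooj nhmw olu spuv nct xdg xkd sxhn pordw
Hunk 4: at line 6 remove [olu,spuv] add [toqml] -> 13 lines: jnao avv csbyk dcbt wfknc ooj nhmw toqml nct xdg xkd sxhn pordw
Hunk 5: at line 7 remove [toqml] add [eszok,lqs] -> 14 lines: jnao avv csbyk dcbt wfknc ooj nhmw eszok lqs nct xdg xkd sxhn pordw
Final line 14: pordw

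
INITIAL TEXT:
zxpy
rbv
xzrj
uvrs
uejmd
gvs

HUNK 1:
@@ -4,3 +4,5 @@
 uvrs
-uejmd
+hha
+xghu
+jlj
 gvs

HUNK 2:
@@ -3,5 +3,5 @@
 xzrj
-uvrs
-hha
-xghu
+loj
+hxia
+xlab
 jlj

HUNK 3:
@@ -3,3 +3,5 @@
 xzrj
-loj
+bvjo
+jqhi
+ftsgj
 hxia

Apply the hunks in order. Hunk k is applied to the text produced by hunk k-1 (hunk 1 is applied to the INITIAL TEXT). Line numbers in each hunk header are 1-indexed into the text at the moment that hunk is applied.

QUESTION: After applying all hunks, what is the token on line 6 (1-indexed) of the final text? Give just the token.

Hunk 1: at line 4 remove [uejmd] add [hha,xghu,jlj] -> 8 lines: zxpy rbv xzrj uvrs hha xghu jlj gvs
Hunk 2: at line 3 remove [uvrs,hha,xghu] add [loj,hxia,xlab] -> 8 lines: zxpy rbv xzrj loj hxia xlab jlj gvs
Hunk 3: at line 3 remove [loj] add [bvjo,jqhi,ftsgj] -> 10 lines: zxpy rbv xzrj bvjo jqhi ftsgj hxia xlab jlj gvs
Final line 6: ftsgj

Answer: ftsgj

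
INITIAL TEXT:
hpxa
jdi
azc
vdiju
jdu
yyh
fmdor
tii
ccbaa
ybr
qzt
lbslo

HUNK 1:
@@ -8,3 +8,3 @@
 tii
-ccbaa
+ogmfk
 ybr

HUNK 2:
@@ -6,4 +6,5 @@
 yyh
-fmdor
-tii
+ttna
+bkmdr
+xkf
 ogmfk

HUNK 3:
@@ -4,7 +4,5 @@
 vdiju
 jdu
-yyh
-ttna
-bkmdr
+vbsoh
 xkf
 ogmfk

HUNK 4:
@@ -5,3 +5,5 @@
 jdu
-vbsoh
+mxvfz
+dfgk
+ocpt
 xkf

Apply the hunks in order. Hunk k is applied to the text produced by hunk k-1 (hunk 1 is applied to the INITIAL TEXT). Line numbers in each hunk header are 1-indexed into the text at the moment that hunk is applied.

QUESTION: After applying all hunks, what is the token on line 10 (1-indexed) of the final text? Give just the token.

Answer: ogmfk

Derivation:
Hunk 1: at line 8 remove [ccbaa] add [ogmfk] -> 12 lines: hpxa jdi azc vdiju jdu yyh fmdor tii ogmfk ybr qzt lbslo
Hunk 2: at line 6 remove [fmdor,tii] add [ttna,bkmdr,xkf] -> 13 lines: hpxa jdi azc vdiju jdu yyh ttna bkmdr xkf ogmfk ybr qzt lbslo
Hunk 3: at line 4 remove [yyh,ttna,bkmdr] add [vbsoh] -> 11 lines: hpxa jdi azc vdiju jdu vbsoh xkf ogmfk ybr qzt lbslo
Hunk 4: at line 5 remove [vbsoh] add [mxvfz,dfgk,ocpt] -> 13 lines: hpxa jdi azc vdiju jdu mxvfz dfgk ocpt xkf ogmfk ybr qzt lbslo
Final line 10: ogmfk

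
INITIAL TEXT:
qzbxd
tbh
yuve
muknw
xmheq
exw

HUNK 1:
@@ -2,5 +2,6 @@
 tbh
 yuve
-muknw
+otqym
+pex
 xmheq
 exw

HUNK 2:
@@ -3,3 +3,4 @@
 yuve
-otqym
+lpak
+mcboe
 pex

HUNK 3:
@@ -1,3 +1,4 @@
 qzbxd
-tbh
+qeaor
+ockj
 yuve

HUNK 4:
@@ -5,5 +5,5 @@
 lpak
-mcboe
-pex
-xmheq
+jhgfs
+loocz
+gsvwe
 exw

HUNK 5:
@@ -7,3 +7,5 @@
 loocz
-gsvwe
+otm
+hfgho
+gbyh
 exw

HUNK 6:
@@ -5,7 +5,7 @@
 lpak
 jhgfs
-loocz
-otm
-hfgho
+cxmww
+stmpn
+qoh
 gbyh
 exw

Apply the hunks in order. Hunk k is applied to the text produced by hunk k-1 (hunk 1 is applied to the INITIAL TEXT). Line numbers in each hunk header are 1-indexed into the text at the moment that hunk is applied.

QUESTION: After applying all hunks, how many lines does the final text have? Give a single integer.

Answer: 11

Derivation:
Hunk 1: at line 2 remove [muknw] add [otqym,pex] -> 7 lines: qzbxd tbh yuve otqym pex xmheq exw
Hunk 2: at line 3 remove [otqym] add [lpak,mcboe] -> 8 lines: qzbxd tbh yuve lpak mcboe pex xmheq exw
Hunk 3: at line 1 remove [tbh] add [qeaor,ockj] -> 9 lines: qzbxd qeaor ockj yuve lpak mcboe pex xmheq exw
Hunk 4: at line 5 remove [mcboe,pex,xmheq] add [jhgfs,loocz,gsvwe] -> 9 lines: qzbxd qeaor ockj yuve lpak jhgfs loocz gsvwe exw
Hunk 5: at line 7 remove [gsvwe] add [otm,hfgho,gbyh] -> 11 lines: qzbxd qeaor ockj yuve lpak jhgfs loocz otm hfgho gbyh exw
Hunk 6: at line 5 remove [loocz,otm,hfgho] add [cxmww,stmpn,qoh] -> 11 lines: qzbxd qeaor ockj yuve lpak jhgfs cxmww stmpn qoh gbyh exw
Final line count: 11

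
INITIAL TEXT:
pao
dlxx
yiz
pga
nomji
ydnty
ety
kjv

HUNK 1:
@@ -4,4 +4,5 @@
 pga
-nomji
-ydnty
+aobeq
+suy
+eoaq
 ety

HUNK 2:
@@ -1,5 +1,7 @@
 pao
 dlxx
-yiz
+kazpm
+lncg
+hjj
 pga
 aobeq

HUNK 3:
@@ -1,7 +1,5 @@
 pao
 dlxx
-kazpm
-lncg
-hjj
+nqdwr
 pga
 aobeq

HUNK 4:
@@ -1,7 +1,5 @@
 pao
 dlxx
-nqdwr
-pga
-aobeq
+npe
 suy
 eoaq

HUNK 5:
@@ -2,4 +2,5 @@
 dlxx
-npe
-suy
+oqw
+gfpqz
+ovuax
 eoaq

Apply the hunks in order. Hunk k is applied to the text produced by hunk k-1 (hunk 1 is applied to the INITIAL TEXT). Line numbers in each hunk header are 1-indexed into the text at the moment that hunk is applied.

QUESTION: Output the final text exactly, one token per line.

Answer: pao
dlxx
oqw
gfpqz
ovuax
eoaq
ety
kjv

Derivation:
Hunk 1: at line 4 remove [nomji,ydnty] add [aobeq,suy,eoaq] -> 9 lines: pao dlxx yiz pga aobeq suy eoaq ety kjv
Hunk 2: at line 1 remove [yiz] add [kazpm,lncg,hjj] -> 11 lines: pao dlxx kazpm lncg hjj pga aobeq suy eoaq ety kjv
Hunk 3: at line 1 remove [kazpm,lncg,hjj] add [nqdwr] -> 9 lines: pao dlxx nqdwr pga aobeq suy eoaq ety kjv
Hunk 4: at line 1 remove [nqdwr,pga,aobeq] add [npe] -> 7 lines: pao dlxx npe suy eoaq ety kjv
Hunk 5: at line 2 remove [npe,suy] add [oqw,gfpqz,ovuax] -> 8 lines: pao dlxx oqw gfpqz ovuax eoaq ety kjv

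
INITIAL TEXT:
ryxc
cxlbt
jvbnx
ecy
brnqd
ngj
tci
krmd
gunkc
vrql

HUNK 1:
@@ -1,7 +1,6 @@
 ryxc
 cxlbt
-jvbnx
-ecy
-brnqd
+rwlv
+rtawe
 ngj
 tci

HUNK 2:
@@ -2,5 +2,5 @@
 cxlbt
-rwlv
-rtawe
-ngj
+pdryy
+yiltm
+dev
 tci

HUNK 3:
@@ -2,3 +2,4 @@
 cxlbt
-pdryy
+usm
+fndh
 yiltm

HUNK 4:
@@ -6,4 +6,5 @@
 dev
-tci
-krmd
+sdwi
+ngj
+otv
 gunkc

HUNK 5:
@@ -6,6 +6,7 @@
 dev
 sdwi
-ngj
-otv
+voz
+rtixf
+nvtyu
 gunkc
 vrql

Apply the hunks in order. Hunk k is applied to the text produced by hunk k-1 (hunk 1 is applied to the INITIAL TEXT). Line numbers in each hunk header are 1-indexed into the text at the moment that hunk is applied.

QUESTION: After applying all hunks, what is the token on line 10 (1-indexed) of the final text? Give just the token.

Answer: nvtyu

Derivation:
Hunk 1: at line 1 remove [jvbnx,ecy,brnqd] add [rwlv,rtawe] -> 9 lines: ryxc cxlbt rwlv rtawe ngj tci krmd gunkc vrql
Hunk 2: at line 2 remove [rwlv,rtawe,ngj] add [pdryy,yiltm,dev] -> 9 lines: ryxc cxlbt pdryy yiltm dev tci krmd gunkc vrql
Hunk 3: at line 2 remove [pdryy] add [usm,fndh] -> 10 lines: ryxc cxlbt usm fndh yiltm dev tci krmd gunkc vrql
Hunk 4: at line 6 remove [tci,krmd] add [sdwi,ngj,otv] -> 11 lines: ryxc cxlbt usm fndh yiltm dev sdwi ngj otv gunkc vrql
Hunk 5: at line 6 remove [ngj,otv] add [voz,rtixf,nvtyu] -> 12 lines: ryxc cxlbt usm fndh yiltm dev sdwi voz rtixf nvtyu gunkc vrql
Final line 10: nvtyu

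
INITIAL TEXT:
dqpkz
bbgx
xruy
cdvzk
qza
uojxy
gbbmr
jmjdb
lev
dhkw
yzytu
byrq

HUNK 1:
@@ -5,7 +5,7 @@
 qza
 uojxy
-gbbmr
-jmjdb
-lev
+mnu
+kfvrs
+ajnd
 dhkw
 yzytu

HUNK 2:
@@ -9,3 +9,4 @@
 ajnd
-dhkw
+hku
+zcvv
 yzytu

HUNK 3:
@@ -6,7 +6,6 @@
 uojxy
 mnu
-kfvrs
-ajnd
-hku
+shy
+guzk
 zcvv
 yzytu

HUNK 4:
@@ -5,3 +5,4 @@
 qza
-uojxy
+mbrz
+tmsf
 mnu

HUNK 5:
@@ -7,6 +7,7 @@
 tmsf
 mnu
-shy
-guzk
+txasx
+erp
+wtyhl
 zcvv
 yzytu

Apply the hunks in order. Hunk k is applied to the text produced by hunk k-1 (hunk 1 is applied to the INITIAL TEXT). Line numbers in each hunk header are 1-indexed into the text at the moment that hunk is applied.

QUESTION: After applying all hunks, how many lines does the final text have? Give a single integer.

Hunk 1: at line 5 remove [gbbmr,jmjdb,lev] add [mnu,kfvrs,ajnd] -> 12 lines: dqpkz bbgx xruy cdvzk qza uojxy mnu kfvrs ajnd dhkw yzytu byrq
Hunk 2: at line 9 remove [dhkw] add [hku,zcvv] -> 13 lines: dqpkz bbgx xruy cdvzk qza uojxy mnu kfvrs ajnd hku zcvv yzytu byrq
Hunk 3: at line 6 remove [kfvrs,ajnd,hku] add [shy,guzk] -> 12 lines: dqpkz bbgx xruy cdvzk qza uojxy mnu shy guzk zcvv yzytu byrq
Hunk 4: at line 5 remove [uojxy] add [mbrz,tmsf] -> 13 lines: dqpkz bbgx xruy cdvzk qza mbrz tmsf mnu shy guzk zcvv yzytu byrq
Hunk 5: at line 7 remove [shy,guzk] add [txasx,erp,wtyhl] -> 14 lines: dqpkz bbgx xruy cdvzk qza mbrz tmsf mnu txasx erp wtyhl zcvv yzytu byrq
Final line count: 14

Answer: 14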